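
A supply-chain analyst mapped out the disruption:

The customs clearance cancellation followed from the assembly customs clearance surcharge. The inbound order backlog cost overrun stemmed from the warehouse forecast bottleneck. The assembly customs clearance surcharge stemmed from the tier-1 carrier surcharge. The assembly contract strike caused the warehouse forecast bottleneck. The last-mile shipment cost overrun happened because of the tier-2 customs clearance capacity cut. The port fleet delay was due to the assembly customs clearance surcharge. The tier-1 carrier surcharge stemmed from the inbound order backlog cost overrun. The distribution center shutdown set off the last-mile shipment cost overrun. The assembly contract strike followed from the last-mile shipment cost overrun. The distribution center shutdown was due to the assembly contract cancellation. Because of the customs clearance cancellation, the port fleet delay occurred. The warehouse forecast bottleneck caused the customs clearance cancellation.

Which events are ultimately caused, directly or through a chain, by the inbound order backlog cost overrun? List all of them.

the assembly customs clearance surcharge, the customs clearance cancellation, the port fleet delay, the tier-1 carrier surcharge

Direct effects: the tier-1 carrier surcharge.
2 steps out: the assembly customs clearance surcharge.
3 steps out: the customs clearance cancellation, the port fleet delay.
Not reachable from it: the tier-2 customs clearance capacity cut, the assembly contract cancellation, the distribution center shutdown, the last-mile shipment cost overrun, the assembly contract strike, the warehouse forecast bottleneck.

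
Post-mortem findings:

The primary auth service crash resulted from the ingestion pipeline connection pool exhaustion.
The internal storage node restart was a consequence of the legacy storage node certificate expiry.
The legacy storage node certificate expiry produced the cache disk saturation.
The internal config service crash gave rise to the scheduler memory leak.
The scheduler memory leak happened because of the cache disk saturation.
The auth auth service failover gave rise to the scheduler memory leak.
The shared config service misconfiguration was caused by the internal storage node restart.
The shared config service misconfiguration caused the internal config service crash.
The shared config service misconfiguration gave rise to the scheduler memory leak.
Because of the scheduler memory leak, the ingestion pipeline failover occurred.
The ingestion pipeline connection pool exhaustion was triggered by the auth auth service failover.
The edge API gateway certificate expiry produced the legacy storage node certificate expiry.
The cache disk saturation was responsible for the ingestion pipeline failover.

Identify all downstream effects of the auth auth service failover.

the ingestion pipeline connection pool exhaustion, the ingestion pipeline failover, the primary auth service crash, the scheduler memory leak

Direct effects: the ingestion pipeline connection pool exhaustion, the scheduler memory leak.
2 steps out: the primary auth service crash, the ingestion pipeline failover.
Not reachable from it: the edge API gateway certificate expiry, the legacy storage node certificate expiry, the internal storage node restart, the shared config service misconfiguration, the cache disk saturation, the internal config service crash.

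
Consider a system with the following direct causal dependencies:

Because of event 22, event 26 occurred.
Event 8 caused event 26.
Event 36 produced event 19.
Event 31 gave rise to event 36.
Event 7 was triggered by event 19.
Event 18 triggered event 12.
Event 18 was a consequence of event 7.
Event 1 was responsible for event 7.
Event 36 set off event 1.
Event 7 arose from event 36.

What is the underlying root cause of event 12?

event 31

Tracing upstream from event 12: event 12 ← event 18 ← event 7 ← event 36 ← event 31.
Event 31 has no stated cause, so it is the root.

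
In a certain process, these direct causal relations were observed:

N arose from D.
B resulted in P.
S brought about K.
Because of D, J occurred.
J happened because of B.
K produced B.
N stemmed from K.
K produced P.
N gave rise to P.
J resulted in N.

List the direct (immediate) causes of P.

Upstream contributors include S, D, J, but only B, K, N feed directly into P.

B, K, N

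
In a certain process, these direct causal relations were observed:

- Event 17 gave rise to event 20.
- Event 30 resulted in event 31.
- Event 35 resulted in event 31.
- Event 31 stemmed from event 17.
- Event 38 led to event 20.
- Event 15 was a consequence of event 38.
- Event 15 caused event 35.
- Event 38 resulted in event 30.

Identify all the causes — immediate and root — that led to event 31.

Immediate causes of event 31: event 17, event 35, event 30.
Further upstream: event 38, event 15.

event 15, event 17, event 30, event 35, event 38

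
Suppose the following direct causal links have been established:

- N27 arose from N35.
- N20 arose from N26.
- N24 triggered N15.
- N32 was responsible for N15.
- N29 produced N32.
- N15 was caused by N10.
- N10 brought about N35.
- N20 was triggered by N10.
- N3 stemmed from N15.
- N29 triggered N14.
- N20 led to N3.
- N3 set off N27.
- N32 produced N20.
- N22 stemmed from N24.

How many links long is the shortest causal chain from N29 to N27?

4

Shortest chain: N29 → N32 → N15 → N3 → N27.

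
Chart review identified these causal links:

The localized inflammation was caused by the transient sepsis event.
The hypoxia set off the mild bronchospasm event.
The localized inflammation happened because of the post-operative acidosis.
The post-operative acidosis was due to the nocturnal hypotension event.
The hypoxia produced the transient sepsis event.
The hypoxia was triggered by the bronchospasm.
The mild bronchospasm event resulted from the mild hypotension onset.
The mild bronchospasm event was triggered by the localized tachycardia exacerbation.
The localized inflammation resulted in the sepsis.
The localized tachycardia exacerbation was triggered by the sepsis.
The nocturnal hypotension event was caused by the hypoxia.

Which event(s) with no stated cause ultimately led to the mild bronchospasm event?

Tracing upstream from the mild bronchospasm event: the mild bronchospasm event ← the hypoxia ← the bronchospasm.
A separate upstream branch: the mild bronchospasm event ← the mild hypotension onset.
Each of those chain origins has no stated cause.

the bronchospasm, the mild hypotension onset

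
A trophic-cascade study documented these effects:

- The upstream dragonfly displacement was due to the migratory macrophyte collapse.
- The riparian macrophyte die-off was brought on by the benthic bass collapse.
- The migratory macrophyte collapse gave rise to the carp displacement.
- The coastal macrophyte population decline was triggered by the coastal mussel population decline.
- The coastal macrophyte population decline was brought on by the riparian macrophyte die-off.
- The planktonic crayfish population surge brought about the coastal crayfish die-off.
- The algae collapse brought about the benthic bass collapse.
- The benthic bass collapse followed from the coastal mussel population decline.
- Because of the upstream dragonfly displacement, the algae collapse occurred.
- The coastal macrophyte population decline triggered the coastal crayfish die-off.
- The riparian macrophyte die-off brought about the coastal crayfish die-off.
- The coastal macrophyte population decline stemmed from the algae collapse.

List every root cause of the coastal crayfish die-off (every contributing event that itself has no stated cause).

the coastal mussel population decline, the migratory macrophyte collapse, the planktonic crayfish population surge

Tracing upstream from the coastal crayfish die-off: the coastal crayfish die-off ← the coastal macrophyte population decline ← the coastal mussel population decline.
A separate upstream branch: the coastal crayfish die-off ← the coastal macrophyte population decline ← the algae collapse ← the upstream dragonfly displacement ← the migratory macrophyte collapse.
A separate upstream branch: the coastal crayfish die-off ← the planktonic crayfish population surge.
Each of those chain origins has no stated cause.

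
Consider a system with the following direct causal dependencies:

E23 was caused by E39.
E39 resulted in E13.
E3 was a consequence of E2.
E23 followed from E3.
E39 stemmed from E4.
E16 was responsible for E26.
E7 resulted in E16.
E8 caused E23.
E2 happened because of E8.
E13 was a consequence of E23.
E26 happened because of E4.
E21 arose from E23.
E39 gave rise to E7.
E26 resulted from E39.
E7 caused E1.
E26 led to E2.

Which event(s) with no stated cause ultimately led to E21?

E4, E8

Tracing upstream from E21: E21 ← E23 ← E8.
A separate upstream branch: E21 ← E23 ← E39 ← E4.
Each of those chain origins has no stated cause.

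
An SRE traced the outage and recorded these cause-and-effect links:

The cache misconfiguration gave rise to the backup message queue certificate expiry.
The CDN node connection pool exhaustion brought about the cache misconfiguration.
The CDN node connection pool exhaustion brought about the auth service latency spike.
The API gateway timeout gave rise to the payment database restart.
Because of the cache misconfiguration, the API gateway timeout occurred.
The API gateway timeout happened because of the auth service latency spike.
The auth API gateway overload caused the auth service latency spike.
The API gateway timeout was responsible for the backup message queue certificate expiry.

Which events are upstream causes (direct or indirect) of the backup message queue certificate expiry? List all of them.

the API gateway timeout, the CDN node connection pool exhaustion, the auth API gateway overload, the auth service latency spike, the cache misconfiguration

Immediate causes of the backup message queue certificate expiry: the cache misconfiguration, the API gateway timeout.
Further upstream: the CDN node connection pool exhaustion, the auth service latency spike, the auth API gateway overload.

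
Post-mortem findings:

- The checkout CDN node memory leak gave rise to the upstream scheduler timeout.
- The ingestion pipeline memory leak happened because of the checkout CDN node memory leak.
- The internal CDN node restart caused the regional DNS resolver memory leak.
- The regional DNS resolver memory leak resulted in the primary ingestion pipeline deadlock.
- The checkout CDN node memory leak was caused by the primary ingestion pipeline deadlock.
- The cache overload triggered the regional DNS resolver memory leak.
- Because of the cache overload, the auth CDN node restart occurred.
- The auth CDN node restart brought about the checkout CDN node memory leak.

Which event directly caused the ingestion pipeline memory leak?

the checkout CDN node memory leak

Upstream contributors include the cache overload, the regional DNS resolver memory leak, the auth CDN node restart, the primary ingestion pipeline deadlock, the internal CDN node restart, but only the checkout CDN node memory leak feeds directly into the ingestion pipeline memory leak.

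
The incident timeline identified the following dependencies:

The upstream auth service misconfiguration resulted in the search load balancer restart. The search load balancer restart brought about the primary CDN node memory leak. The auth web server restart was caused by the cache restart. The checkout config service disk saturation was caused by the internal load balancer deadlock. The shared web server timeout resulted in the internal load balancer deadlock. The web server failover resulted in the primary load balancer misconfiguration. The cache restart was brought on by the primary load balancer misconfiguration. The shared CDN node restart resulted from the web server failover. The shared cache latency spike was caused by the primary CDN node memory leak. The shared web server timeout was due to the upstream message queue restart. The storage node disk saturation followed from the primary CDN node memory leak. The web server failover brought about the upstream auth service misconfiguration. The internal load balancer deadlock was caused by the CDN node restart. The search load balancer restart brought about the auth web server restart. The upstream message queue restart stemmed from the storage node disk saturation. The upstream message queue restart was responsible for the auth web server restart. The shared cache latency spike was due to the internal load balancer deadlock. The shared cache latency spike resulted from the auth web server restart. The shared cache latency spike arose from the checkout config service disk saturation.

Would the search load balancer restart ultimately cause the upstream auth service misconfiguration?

No

The search load balancer restart leads to the primary CDN node memory leak, the storage node disk saturation, the upstream message queue restart, the shared web server timeout, the internal load balancer deadlock, the checkout config service disk saturation, the auth web server restart, the shared cache latency spike; the upstream auth service misconfiguration is not among them.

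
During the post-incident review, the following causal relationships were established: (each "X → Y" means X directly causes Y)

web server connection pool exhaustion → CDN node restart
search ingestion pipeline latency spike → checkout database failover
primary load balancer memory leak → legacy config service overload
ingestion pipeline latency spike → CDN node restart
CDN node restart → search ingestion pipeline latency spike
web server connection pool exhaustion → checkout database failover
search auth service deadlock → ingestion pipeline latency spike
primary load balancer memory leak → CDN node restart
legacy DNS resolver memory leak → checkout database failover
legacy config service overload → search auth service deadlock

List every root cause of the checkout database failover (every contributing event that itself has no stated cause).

the legacy DNS resolver memory leak, the primary load balancer memory leak, the web server connection pool exhaustion

Tracing upstream from the checkout database failover: the checkout database failover ← the search ingestion pipeline latency spike ← the CDN node restart ← the primary load balancer memory leak.
A separate upstream branch: the checkout database failover ← the web server connection pool exhaustion.
A separate upstream branch: the checkout database failover ← the legacy DNS resolver memory leak.
Each of those chain origins has no stated cause.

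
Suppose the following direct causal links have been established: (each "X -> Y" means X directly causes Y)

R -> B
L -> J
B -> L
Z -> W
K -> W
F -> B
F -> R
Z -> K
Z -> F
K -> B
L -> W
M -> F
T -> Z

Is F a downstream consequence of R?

R leads to B, L, J, W; F is not among them.

No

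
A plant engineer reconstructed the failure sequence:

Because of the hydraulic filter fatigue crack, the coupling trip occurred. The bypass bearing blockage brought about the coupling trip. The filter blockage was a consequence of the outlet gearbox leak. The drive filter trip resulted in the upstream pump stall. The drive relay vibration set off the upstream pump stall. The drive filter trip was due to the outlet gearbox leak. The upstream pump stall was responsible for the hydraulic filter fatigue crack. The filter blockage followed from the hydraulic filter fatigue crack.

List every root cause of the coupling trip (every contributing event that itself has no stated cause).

Tracing upstream from the coupling trip: the coupling trip ← the hydraulic filter fatigue crack ← the upstream pump stall ← the drive filter trip ← the outlet gearbox leak.
A separate upstream branch: the coupling trip ← the hydraulic filter fatigue crack ← the upstream pump stall ← the drive relay vibration.
A separate upstream branch: the coupling trip ← the bypass bearing blockage.
Each of those chain origins has no stated cause.

the bypass bearing blockage, the drive relay vibration, the outlet gearbox leak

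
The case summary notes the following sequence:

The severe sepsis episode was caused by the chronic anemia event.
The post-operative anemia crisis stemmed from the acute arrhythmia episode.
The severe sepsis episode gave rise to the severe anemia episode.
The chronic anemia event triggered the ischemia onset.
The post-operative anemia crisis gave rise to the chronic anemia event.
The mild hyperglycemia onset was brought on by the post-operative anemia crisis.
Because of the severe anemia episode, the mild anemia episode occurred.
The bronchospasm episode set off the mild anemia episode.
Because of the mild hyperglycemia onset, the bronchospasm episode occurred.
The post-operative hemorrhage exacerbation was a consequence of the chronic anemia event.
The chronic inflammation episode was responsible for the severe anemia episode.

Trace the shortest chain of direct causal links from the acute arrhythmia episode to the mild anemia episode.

the acute arrhythmia episode → the post-operative anemia crisis
the post-operative anemia crisis → the mild hyperglycemia onset
the mild hyperglycemia onset → the bronchospasm episode
the bronchospasm episode → the mild anemia episode
Length: 4 steps.

the acute arrhythmia episode → the post-operative anemia crisis → the mild hyperglycemia onset → the bronchospasm episode → the mild anemia episode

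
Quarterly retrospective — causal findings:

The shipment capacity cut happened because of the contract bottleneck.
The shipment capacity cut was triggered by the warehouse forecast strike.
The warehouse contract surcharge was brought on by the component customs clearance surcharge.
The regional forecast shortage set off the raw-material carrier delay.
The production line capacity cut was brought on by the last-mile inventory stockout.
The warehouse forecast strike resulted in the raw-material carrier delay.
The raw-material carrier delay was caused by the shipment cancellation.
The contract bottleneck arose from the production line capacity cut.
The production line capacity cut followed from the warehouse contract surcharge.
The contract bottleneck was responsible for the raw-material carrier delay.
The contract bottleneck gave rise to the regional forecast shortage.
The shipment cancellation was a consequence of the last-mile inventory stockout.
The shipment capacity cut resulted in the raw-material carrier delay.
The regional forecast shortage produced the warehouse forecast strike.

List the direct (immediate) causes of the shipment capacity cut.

the contract bottleneck, the warehouse forecast strike

Upstream contributors include the last-mile inventory stockout, the component customs clearance surcharge, the warehouse contract surcharge, the production line capacity cut, the regional forecast shortage, but only the contract bottleneck, the warehouse forecast strike feed directly into the shipment capacity cut.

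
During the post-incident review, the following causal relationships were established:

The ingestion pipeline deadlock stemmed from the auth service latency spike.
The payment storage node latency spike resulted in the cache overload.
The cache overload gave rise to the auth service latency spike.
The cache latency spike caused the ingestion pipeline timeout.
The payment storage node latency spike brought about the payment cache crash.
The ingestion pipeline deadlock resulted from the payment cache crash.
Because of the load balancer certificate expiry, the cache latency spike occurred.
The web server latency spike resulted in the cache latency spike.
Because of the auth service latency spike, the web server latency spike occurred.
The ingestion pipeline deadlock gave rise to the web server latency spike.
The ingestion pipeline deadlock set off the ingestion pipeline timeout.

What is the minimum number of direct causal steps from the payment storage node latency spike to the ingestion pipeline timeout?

Shortest chain: the payment storage node latency spike → the payment cache crash → the ingestion pipeline deadlock → the ingestion pipeline timeout.

3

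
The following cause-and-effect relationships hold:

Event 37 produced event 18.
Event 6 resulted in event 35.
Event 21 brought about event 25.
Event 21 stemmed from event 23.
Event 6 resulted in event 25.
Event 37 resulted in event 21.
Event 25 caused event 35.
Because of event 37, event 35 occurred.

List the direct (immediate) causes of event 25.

event 21, event 6

Upstream contributors include event 23, event 37, but only event 21, event 6 feed directly into event 25.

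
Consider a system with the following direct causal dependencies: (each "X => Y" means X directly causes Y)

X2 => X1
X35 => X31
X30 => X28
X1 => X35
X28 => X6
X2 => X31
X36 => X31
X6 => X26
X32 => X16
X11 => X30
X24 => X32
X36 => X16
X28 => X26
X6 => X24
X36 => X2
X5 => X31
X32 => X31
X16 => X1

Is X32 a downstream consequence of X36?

X36 leads to X2, X16, X1, X35, X31; X32 is not among them.

No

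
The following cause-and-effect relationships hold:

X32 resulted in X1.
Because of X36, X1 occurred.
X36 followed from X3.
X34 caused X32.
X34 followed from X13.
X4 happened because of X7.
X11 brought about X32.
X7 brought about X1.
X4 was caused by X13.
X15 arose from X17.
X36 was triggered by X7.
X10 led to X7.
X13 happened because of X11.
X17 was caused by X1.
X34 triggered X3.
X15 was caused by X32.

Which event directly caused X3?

Upstream contributors include X11, X13, but only X34 feeds directly into X3.

X34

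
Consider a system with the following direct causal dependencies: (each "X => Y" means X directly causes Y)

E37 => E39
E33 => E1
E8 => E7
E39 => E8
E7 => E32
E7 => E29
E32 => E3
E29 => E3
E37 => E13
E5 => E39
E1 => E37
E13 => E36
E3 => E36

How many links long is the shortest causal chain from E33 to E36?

4

Shortest chain: E33 → E1 → E37 → E13 → E36.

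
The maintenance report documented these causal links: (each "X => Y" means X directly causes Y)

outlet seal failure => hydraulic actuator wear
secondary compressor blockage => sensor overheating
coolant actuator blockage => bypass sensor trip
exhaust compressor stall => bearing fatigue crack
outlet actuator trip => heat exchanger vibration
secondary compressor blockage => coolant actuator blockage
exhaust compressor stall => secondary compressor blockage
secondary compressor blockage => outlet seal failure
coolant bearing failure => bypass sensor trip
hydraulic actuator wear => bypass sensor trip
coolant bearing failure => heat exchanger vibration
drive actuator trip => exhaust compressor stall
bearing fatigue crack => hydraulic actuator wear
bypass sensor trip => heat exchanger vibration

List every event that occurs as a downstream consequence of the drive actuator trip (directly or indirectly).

Direct effects: the exhaust compressor stall.
2 steps out: the secondary compressor blockage, the bearing fatigue crack.
3 steps out: the sensor overheating, the outlet seal failure, the coolant actuator blockage, the hydraulic actuator wear.
4 steps out: the bypass sensor trip.
5 steps out: the heat exchanger vibration.
Not reachable from it: the coolant bearing failure, the outlet actuator trip.

the bearing fatigue crack, the bypass sensor trip, the coolant actuator blockage, the exhaust compressor stall, the heat exchanger vibration, the hydraulic actuator wear, the outlet seal failure, the secondary compressor blockage, the sensor overheating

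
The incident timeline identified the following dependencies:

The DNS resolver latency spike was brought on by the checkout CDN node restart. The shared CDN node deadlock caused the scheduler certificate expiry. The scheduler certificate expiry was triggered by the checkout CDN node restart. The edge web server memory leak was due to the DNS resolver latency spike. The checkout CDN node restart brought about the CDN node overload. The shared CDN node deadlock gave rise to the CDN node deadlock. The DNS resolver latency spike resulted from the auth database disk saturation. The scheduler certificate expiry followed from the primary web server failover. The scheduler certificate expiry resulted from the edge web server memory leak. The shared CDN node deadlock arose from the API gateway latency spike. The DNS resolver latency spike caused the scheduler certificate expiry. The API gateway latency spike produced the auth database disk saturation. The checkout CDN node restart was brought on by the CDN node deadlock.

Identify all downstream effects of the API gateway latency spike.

Direct effects: the shared CDN node deadlock, the auth database disk saturation.
2 steps out: the CDN node deadlock, the DNS resolver latency spike, the scheduler certificate expiry.
3 steps out: the checkout CDN node restart, the edge web server memory leak.
4 steps out: the CDN node overload.
Not reachable from it: the primary web server failover.

the CDN node deadlock, the CDN node overload, the DNS resolver latency spike, the auth database disk saturation, the checkout CDN node restart, the edge web server memory leak, the scheduler certificate expiry, the shared CDN node deadlock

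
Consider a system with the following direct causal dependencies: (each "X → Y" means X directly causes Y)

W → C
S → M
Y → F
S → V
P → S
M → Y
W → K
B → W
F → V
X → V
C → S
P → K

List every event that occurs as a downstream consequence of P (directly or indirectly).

F, K, M, S, V, Y

Direct effects: S, K.
2 steps out: M, V.
3 steps out: Y.
4 steps out: F.
Not reachable from it: B, W, C, X.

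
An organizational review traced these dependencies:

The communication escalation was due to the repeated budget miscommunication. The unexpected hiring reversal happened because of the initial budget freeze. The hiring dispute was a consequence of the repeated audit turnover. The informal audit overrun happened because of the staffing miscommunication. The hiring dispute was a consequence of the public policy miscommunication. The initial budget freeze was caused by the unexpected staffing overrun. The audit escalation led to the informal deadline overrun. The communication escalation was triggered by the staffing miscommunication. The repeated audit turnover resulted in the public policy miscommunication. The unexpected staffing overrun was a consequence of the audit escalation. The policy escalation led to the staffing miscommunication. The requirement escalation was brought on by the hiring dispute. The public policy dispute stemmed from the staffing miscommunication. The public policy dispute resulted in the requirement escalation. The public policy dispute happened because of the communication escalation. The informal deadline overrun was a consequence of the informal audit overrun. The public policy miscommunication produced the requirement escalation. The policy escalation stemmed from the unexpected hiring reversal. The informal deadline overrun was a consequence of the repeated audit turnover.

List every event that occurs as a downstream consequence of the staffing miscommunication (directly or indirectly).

Direct effects: the communication escalation, the informal audit overrun, the public policy dispute.
2 steps out: the informal deadline overrun, the requirement escalation.
Not reachable from it: the repeated budget miscommunication, the repeated audit turnover, the audit escalation, the public policy miscommunication, the unexpected staffing overrun, the initial budget freeze, the unexpected hiring reversal, the policy escalation, the hiring dispute.

the communication escalation, the informal audit overrun, the informal deadline overrun, the public policy dispute, the requirement escalation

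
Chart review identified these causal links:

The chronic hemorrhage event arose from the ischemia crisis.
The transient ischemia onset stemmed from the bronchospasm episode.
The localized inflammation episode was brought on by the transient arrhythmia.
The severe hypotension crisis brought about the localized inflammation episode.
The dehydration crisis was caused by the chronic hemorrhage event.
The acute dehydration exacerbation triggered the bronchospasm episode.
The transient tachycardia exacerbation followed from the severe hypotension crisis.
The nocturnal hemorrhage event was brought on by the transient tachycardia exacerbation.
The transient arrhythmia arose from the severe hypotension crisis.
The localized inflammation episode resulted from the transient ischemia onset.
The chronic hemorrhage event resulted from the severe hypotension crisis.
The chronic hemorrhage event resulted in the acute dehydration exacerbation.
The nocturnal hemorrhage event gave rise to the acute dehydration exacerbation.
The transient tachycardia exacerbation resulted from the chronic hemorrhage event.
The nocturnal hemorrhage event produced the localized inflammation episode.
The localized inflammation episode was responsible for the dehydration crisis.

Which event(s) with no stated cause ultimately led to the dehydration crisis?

Tracing upstream from the dehydration crisis: the dehydration crisis ← the chronic hemorrhage event ← the severe hypotension crisis.
A separate upstream branch: the dehydration crisis ← the chronic hemorrhage event ← the ischemia crisis.
Each of those chain origins has no stated cause.

the ischemia crisis, the severe hypotension crisis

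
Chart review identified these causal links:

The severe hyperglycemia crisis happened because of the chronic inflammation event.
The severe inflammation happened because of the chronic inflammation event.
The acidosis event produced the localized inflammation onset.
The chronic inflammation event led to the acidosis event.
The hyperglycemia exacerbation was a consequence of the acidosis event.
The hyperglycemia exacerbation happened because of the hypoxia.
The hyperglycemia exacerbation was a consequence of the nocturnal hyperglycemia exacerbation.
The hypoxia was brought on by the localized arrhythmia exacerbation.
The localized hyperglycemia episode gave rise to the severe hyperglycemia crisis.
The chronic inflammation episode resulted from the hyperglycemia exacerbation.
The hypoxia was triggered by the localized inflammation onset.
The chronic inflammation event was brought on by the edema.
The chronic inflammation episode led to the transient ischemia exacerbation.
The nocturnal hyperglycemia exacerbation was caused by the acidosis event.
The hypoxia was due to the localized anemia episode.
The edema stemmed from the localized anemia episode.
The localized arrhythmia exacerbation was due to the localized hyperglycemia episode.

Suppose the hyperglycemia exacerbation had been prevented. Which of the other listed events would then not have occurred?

Downstream of the hyperglycemia exacerbation: the chronic inflammation episode, the transient ischemia exacerbation.

the chronic inflammation episode, the transient ischemia exacerbation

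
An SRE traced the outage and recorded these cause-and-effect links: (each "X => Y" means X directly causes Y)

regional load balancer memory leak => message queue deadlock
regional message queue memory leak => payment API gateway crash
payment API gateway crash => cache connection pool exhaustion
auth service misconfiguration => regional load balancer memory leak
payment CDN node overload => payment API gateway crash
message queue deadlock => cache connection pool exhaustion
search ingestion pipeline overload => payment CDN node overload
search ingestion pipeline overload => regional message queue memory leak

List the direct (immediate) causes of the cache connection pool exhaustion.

the message queue deadlock, the payment API gateway crash

Upstream contributors include the search ingestion pipeline overload, the regional message queue memory leak, the payment CDN node overload, the auth service misconfiguration, the regional load balancer memory leak, but only the message queue deadlock, the payment API gateway crash feed directly into the cache connection pool exhaustion.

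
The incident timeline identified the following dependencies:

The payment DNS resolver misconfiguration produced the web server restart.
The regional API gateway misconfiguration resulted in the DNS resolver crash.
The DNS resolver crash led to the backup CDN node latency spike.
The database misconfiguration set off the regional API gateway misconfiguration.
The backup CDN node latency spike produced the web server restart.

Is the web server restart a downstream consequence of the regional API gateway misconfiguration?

Yes

There is a causal chain: the regional API gateway misconfiguration → the DNS resolver crash → the backup CDN node latency spike → the web server restart.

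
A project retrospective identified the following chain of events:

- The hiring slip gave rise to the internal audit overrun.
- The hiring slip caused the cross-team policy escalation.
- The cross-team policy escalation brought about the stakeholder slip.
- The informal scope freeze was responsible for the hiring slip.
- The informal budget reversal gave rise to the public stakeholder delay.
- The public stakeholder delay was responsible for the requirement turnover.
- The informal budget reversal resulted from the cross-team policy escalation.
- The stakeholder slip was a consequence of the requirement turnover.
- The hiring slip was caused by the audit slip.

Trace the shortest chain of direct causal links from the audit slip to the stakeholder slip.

the audit slip → the hiring slip
the hiring slip → the cross-team policy escalation
the cross-team policy escalation → the stakeholder slip
Length: 3 steps.

the audit slip → the hiring slip → the cross-team policy escalation → the stakeholder slip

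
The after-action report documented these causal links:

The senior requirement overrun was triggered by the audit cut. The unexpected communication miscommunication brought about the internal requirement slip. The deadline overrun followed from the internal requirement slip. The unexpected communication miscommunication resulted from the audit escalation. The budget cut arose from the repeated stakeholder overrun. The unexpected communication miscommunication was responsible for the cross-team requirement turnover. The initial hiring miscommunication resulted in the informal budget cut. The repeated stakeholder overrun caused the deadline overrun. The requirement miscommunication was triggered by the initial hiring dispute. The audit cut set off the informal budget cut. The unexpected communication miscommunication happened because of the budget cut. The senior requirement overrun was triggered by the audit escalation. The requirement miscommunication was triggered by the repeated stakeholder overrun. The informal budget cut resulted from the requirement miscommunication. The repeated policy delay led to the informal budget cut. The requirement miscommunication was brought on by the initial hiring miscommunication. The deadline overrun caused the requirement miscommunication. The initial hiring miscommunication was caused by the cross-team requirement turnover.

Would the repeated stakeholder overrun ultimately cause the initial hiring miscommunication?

There is a causal chain: the repeated stakeholder overrun → the budget cut → the unexpected communication miscommunication → the cross-team requirement turnover → the initial hiring miscommunication.

Yes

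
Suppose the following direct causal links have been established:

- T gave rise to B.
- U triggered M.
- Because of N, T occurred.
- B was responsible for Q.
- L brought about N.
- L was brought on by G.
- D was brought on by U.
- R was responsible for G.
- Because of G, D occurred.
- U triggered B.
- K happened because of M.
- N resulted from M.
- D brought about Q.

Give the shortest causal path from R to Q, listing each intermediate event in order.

R → G → D → Q

R → G
G → D
D → Q
Length: 3 steps.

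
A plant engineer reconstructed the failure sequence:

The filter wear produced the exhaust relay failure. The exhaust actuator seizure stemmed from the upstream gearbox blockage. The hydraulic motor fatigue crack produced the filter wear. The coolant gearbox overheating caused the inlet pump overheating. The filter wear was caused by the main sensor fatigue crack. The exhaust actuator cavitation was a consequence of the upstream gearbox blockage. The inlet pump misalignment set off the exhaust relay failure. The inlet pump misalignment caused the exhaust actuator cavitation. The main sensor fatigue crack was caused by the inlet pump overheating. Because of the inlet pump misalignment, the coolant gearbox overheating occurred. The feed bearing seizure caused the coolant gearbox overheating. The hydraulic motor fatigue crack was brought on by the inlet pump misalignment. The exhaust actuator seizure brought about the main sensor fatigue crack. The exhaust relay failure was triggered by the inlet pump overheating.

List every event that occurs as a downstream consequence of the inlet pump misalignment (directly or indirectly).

Direct effects: the hydraulic motor fatigue crack, the exhaust actuator cavitation, the coolant gearbox overheating, the exhaust relay failure.
2 steps out: the inlet pump overheating, the filter wear.
3 steps out: the main sensor fatigue crack.
Not reachable from it: the feed bearing seizure, the upstream gearbox blockage, the exhaust actuator seizure.

the coolant gearbox overheating, the exhaust actuator cavitation, the exhaust relay failure, the filter wear, the hydraulic motor fatigue crack, the inlet pump overheating, the main sensor fatigue crack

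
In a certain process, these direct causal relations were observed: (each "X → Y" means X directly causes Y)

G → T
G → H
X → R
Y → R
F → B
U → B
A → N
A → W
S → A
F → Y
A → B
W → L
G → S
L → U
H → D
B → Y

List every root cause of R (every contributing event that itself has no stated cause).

Tracing upstream from R: R ← X.
A separate upstream branch: R ← Y ← B ← A ← S ← G.
A separate upstream branch: R ← Y ← F.
Each of those chain origins has no stated cause.

F, G, X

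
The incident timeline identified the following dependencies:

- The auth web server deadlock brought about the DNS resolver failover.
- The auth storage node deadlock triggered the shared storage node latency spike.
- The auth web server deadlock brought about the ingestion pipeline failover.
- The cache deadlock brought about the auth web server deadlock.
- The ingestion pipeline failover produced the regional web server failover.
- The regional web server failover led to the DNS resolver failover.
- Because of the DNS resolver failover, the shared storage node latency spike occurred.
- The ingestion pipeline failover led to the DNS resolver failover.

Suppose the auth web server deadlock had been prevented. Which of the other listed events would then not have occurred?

Downstream of the auth web server deadlock: the ingestion pipeline failover, the regional web server failover, the DNS resolver failover, the shared storage node latency spike.
Of those, still caused via another path: the shared storage node latency spike.
The remainder have no surviving cause.

the DNS resolver failover, the ingestion pipeline failover, the regional web server failover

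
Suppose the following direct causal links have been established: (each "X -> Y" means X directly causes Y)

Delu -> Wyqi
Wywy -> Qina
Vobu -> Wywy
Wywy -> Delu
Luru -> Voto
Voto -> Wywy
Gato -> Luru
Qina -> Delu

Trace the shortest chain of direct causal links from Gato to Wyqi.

Gato → Luru
Luru → Voto
Voto → Wywy
Wywy → Delu
Delu → Wyqi
Length: 5 steps.

Gato → Luru → Voto → Wywy → Delu → Wyqi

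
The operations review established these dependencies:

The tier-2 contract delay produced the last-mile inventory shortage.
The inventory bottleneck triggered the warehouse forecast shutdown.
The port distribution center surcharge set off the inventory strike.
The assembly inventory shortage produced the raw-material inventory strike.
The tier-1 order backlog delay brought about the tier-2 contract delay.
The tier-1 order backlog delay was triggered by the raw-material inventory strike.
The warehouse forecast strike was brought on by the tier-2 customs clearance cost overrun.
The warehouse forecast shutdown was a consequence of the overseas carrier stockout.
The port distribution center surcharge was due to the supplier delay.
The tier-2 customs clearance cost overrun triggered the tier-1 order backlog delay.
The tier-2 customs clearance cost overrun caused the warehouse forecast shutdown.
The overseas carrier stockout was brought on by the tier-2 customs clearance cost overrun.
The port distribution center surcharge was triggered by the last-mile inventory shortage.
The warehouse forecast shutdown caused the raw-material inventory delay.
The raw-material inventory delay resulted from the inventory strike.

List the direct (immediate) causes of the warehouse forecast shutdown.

the inventory bottleneck, the overseas carrier stockout, the tier-2 customs clearance cost overrun → the warehouse forecast shutdown with nothing further upstream stated.

the inventory bottleneck, the overseas carrier stockout, the tier-2 customs clearance cost overrun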